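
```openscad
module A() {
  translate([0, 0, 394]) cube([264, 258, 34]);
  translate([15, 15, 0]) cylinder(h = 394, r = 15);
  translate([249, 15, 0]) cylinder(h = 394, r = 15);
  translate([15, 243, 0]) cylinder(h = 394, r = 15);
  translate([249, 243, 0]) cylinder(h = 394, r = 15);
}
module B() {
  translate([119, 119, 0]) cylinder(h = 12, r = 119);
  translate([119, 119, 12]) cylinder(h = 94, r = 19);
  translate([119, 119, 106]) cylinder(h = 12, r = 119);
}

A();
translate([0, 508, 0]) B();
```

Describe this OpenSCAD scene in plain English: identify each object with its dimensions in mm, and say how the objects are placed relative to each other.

A is a four-legged stool. The seat is 264×258 mm, 34 mm thick, top at z = 428 mm. It stands on four round legs, each 30 mm in diameter, from z = 0 to the seat underside, each leg's axis is inset half a diameter from the nearest pair of seat edges (so the leg's bounding box is flush with the corner).

B is a spool: two coaxial disc flanges of radius 119 mm and thickness 12 mm, joined by a core cylinder of radius 19 mm and height 94 mm. The lower flange rests on z = 0 and the three cylinders share a vertical axis.

The spool is on the floor beside the stool on its +y side.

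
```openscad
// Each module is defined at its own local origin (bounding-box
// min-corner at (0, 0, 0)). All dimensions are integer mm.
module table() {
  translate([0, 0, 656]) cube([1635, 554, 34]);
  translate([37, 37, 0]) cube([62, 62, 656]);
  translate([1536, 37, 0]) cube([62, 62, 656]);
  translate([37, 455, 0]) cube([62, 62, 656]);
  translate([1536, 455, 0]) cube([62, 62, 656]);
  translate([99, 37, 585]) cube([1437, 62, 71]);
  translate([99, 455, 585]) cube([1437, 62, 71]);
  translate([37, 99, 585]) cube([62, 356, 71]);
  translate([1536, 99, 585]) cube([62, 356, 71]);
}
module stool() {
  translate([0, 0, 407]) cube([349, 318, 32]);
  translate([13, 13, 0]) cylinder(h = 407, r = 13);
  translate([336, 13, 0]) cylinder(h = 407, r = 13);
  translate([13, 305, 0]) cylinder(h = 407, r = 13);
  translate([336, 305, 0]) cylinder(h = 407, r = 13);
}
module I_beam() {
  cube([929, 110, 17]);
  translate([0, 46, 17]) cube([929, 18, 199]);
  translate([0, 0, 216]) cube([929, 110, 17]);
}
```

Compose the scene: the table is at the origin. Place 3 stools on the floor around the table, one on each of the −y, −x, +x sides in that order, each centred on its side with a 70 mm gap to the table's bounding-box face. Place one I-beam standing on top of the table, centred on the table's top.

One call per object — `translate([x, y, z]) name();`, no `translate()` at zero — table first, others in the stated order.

table();
translate([643, -388, 0]) stool();
translate([-419, 118, 0]) stool();
translate([1705, 118, 0]) stool();
translate([353, 222, 690]) I_beam();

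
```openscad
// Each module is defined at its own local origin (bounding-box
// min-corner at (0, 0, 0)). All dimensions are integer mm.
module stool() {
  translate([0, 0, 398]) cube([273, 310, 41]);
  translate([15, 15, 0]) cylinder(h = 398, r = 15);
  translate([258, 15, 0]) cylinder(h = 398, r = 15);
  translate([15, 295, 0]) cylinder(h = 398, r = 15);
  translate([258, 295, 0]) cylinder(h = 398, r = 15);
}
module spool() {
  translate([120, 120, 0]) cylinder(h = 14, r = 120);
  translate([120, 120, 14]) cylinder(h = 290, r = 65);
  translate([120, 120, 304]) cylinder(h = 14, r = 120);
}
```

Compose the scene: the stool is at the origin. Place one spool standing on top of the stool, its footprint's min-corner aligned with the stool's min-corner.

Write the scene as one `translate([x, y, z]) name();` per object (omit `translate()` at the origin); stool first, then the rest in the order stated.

stool();
translate([0, 0, 439]) spool();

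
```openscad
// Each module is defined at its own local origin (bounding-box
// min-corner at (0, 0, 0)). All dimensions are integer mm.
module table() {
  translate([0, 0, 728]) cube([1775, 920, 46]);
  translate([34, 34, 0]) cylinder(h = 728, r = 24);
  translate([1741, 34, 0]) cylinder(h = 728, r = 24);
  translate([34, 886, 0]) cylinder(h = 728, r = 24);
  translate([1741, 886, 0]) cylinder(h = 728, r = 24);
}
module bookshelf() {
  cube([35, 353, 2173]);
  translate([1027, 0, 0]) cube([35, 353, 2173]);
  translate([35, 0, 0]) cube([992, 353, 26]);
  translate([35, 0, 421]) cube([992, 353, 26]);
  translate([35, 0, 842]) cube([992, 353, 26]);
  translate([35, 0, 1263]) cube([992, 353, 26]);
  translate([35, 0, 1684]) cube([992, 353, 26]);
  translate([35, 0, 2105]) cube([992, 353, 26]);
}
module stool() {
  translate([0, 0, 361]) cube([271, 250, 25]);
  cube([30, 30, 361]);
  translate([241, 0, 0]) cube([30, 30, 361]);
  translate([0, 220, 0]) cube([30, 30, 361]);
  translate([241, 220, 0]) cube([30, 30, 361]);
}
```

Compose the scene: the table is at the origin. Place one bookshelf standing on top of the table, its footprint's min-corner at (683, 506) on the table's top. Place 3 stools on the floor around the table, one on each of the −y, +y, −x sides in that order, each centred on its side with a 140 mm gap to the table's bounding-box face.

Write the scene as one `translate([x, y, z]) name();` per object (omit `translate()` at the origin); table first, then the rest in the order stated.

table();
translate([683, 506, 774]) bookshelf();
translate([752, -390, 0]) stool();
translate([752, 1060, 0]) stool();
translate([-411, 335, 0]) stool();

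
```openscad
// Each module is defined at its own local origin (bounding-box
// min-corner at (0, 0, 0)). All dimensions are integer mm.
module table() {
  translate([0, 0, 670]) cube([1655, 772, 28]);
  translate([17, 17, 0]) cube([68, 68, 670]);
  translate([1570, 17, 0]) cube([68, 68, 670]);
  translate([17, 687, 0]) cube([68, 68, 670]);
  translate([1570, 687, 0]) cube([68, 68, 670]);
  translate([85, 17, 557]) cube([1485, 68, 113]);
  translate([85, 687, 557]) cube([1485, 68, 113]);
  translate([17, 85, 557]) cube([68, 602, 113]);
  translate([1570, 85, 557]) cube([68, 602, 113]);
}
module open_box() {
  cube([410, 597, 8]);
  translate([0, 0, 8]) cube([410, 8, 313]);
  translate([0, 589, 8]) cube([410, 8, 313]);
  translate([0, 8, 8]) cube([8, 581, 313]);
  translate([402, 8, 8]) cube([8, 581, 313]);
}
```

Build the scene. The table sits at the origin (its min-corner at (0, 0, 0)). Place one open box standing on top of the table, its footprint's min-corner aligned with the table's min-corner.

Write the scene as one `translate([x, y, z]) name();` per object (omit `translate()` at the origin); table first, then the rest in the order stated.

table();
translate([0, 0, 698]) open_box();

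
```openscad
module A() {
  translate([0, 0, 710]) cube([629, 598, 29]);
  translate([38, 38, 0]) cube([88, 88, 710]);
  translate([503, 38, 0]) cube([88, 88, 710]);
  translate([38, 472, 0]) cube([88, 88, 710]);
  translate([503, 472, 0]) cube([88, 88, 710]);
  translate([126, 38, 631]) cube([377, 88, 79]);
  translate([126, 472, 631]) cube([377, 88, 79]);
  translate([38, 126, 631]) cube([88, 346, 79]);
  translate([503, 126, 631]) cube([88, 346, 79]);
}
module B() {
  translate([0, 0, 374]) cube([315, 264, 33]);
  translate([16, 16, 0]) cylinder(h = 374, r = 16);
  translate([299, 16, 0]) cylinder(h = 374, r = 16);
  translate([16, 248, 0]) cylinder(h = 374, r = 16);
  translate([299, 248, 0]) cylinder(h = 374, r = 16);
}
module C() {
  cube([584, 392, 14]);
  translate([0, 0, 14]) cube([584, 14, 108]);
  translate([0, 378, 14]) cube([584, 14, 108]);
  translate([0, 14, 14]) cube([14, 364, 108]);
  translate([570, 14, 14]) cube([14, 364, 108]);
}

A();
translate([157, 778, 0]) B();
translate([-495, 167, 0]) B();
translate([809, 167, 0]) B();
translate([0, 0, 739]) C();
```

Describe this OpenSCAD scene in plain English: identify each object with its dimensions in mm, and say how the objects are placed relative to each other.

A is a table: top 629 mm (x) × 598 mm (y), 29 mm thick, upper face at z = 739 mm, on four 88×88 mm square legs, each inset 38 mm from the nearest pair of top edges, running from z = 0 to the bottom of the top. Four apron rails, 88 mm thick and 79 mm tall, run between adjacent legs with their top edges flush with the underside of the top and their outer faces flush with the legs' outer faces.

B is a simple wooden stool: a rectangular seat 315 mm (x) by 264 mm (y), 33 mm thick, top face at z = 407 mm, on four round legs, each 32 mm in diameter. The legs rest on z = 0, each leg's axis is inset half a diameter from the nearest pair of seat edges (so the leg's bounding box is flush with the corner).

C is an open storage box with external size 584×392×122 mm and wall thickness 14 mm (the base is also 14 mm thick). The base covers the whole footprint; the four walls stand on the base, with the y-facing walls full-width and the x-facing walls fitting between their inner faces.

Three stools sit around the table at the +y, −x, +x sides. The open box is on top of the table.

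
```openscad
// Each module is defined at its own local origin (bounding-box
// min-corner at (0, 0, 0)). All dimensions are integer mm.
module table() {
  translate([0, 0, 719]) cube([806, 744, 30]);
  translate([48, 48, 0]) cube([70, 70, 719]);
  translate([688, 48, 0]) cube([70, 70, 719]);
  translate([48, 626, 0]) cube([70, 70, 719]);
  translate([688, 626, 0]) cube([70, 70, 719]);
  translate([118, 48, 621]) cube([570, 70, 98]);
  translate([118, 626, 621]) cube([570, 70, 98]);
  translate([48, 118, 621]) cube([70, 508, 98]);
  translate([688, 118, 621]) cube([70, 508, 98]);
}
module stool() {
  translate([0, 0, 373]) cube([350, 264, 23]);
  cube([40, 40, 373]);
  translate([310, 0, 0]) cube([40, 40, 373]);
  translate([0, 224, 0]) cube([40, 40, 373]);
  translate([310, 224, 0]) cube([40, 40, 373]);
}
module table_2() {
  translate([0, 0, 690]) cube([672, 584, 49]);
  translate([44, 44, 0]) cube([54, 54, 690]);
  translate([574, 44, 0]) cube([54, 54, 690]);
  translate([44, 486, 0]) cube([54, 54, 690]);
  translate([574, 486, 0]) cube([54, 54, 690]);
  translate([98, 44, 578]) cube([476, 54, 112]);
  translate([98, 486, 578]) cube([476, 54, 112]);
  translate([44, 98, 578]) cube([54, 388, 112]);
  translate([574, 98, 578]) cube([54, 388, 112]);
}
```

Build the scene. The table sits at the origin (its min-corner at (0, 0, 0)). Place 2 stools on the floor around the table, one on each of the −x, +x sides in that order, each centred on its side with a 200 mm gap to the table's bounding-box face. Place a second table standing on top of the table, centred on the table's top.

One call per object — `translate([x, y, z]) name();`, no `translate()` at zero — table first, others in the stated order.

table();
translate([-550, 240, 0]) stool();
translate([1006, 240, 0]) stool();
translate([67, 80, 749]) table_2();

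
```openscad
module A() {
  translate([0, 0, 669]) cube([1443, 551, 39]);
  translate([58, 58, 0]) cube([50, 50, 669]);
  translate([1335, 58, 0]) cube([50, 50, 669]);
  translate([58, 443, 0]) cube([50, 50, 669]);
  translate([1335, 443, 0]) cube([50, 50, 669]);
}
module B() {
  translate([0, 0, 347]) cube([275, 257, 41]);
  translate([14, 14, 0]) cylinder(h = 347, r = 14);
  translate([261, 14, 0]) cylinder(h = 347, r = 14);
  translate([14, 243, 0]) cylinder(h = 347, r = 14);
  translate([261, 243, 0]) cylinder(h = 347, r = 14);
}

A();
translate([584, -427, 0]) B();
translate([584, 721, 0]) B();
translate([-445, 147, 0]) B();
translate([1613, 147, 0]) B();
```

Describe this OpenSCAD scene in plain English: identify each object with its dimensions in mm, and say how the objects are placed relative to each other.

A is a table with a 1443×551 mm rectangular top, 39 mm thick, top surface at z = 708 mm, supported by four 50×50 mm square legs, each inset 58 mm from the nearest pair of top edges, running from the floor.

B is a simple wooden stool: a rectangular seat 275 mm (x) by 257 mm (y), 41 mm thick, top face at z = 388 mm, on four round legs, each 28 mm in diameter. The legs rest on z = 0, each leg's axis is inset half a diameter from the nearest pair of seat edges (so the leg's bounding box is flush with the corner).

Four stools sit around the table at the −y, +y, −x, +x sides.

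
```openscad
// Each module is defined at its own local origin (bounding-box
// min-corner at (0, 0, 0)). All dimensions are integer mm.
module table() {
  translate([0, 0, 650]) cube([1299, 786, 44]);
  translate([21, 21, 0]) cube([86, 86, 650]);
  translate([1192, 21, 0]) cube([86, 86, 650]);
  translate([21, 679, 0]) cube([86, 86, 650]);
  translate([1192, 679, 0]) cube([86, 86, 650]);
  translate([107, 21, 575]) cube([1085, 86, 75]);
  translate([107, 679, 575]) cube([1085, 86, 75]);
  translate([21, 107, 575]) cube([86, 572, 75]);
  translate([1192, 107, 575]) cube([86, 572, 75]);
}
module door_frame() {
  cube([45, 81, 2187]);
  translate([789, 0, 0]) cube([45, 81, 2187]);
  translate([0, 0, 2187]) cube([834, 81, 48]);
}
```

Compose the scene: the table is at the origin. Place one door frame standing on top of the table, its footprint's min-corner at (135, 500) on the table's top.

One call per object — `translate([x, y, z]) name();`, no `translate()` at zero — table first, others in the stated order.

table();
translate([135, 500, 694]) door_frame();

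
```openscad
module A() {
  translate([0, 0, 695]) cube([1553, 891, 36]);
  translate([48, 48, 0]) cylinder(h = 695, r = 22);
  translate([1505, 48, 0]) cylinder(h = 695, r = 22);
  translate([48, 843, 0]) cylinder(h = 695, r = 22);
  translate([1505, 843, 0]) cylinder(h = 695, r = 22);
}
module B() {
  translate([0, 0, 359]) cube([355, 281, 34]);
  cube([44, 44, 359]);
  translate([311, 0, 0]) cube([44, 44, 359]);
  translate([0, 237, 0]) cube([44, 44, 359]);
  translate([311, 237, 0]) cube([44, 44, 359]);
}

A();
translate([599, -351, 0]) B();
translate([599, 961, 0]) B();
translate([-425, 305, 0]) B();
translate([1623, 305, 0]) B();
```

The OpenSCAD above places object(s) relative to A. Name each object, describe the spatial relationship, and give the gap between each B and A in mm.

A is a table. B is a stool. Four stools sit around the table at the −y, +y, −x, +x sides. The gap between each stool and the table is 70 mm.

Each stool's nearest face is 70 mm from the table's bounding box.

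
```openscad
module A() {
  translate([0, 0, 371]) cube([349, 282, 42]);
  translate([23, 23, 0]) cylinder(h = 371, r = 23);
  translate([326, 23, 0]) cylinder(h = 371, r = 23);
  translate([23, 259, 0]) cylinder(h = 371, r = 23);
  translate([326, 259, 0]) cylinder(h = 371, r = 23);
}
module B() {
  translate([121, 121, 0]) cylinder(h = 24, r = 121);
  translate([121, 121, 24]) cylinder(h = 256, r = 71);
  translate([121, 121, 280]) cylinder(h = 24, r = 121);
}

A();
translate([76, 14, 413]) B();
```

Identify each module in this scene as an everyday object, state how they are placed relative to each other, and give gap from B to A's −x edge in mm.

The spool's min-x is at 76; the stool's min-x is 0; gap = 76 mm.

A is a stool. B is a spool. The spool is on top of the stool. The gap from the spool to the stool's −x edge is 76 mm.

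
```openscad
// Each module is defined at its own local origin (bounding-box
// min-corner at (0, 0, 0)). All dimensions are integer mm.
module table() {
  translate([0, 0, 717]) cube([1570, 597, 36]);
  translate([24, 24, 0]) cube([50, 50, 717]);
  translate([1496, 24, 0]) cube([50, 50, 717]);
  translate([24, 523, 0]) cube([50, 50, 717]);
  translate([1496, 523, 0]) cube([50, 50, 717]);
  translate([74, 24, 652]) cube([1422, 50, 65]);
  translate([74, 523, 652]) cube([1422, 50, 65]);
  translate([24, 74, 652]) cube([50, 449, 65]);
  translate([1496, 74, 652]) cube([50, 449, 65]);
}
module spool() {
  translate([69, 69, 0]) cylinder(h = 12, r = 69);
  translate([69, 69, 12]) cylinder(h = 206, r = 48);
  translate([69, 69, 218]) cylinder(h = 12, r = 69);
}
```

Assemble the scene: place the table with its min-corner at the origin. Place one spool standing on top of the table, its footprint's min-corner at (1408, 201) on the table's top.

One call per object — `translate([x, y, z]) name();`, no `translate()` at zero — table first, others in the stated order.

table();
translate([1408, 201, 753]) spool();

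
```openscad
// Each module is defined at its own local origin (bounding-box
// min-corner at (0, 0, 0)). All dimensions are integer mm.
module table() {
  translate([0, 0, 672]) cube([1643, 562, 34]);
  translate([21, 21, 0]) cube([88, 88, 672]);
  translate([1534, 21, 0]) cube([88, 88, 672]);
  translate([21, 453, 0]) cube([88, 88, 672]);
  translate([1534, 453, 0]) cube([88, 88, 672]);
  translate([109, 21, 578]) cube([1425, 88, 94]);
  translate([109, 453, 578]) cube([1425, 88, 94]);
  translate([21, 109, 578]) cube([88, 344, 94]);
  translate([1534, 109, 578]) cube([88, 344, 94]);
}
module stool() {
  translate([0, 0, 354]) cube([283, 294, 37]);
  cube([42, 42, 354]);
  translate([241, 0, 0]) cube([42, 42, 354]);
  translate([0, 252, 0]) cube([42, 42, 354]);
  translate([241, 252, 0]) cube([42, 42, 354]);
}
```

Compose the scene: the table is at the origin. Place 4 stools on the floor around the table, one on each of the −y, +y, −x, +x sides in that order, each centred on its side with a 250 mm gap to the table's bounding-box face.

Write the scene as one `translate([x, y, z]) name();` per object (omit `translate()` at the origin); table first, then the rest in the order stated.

table();
translate([680, -544, 0]) stool();
translate([680, 812, 0]) stool();
translate([-533, 134, 0]) stool();
translate([1893, 134, 0]) stool();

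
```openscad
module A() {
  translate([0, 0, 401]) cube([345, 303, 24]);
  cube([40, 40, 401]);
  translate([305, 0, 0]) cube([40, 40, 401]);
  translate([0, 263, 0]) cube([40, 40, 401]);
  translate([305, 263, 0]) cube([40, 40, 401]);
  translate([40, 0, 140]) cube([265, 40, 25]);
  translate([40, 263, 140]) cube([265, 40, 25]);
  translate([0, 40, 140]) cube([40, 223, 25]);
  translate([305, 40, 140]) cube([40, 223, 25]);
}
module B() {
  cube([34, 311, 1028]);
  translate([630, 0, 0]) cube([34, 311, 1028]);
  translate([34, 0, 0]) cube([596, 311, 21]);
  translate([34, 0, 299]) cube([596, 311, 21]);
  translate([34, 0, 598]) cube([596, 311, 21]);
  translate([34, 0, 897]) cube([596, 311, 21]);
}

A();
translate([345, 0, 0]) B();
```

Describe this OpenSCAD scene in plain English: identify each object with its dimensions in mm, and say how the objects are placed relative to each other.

A is a simple wooden stool: a rectangular seat 345 mm (x) by 303 mm (y), 24 mm thick, top face at z = 425 mm, on four square legs, each 40×40 mm in cross-section. The legs rest on z = 0, each flush with a corner of the seat. Four stretchers, 40 mm wide and 25 mm tall, connect adjacent legs with their undersides at z = 140 mm, each running between the inner faces of the legs it joins and aligned with the legs' outer faces on the other axis.

B is an open bookshelf. Two side panels, each 34 mm thick, 311 mm deep and 1028 mm tall, stand 664 mm apart (outside-to-outside). Between them sit 4 shelves, each 21 mm thick and 311 mm deep, spanning the full gap between the sides. The bottom shelf rests on the floor (its underside at z = 0) and the clear gap between one shelf's top and the next shelf's underside is 278 mm.

The bookshelf is against the stool's +x side, with their −y faces flush.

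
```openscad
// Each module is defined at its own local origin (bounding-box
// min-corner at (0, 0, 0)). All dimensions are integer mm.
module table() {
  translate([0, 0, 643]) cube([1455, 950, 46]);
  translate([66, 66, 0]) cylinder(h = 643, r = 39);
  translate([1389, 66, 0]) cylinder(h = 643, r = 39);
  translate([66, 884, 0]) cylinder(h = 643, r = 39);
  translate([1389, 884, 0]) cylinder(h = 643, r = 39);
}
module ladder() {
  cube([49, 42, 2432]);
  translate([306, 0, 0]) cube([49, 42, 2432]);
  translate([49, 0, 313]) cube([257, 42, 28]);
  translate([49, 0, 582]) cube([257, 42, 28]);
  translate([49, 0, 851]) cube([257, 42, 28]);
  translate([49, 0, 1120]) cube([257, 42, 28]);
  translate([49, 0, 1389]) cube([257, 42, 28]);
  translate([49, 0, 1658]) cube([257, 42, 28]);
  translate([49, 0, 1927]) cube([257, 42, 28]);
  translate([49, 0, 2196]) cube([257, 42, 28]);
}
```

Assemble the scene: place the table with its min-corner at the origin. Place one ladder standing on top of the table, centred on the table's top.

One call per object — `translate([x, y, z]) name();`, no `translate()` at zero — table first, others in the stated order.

table();
translate([550, 454, 689]) ladder();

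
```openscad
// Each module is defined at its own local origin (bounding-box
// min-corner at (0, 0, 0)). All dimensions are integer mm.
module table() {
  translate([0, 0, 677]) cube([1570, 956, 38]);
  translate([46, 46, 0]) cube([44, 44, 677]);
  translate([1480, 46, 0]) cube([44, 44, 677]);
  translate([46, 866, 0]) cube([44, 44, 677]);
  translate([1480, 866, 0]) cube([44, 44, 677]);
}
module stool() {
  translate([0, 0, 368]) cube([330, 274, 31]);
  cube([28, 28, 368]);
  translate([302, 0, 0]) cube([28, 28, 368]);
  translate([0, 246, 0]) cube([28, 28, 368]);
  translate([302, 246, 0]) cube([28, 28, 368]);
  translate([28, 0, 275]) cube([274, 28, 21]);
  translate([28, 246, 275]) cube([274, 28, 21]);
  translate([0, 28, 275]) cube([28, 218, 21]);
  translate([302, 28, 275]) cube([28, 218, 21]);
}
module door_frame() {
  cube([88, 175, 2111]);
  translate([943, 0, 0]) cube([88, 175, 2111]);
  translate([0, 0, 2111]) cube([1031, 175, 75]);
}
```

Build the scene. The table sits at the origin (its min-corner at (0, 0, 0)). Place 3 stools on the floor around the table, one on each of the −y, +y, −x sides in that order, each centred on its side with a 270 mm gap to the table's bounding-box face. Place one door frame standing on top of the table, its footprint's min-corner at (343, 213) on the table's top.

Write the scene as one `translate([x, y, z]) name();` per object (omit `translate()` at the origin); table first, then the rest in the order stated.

table();
translate([620, -544, 0]) stool();
translate([620, 1226, 0]) stool();
translate([-600, 341, 0]) stool();
translate([343, 213, 715]) door_frame();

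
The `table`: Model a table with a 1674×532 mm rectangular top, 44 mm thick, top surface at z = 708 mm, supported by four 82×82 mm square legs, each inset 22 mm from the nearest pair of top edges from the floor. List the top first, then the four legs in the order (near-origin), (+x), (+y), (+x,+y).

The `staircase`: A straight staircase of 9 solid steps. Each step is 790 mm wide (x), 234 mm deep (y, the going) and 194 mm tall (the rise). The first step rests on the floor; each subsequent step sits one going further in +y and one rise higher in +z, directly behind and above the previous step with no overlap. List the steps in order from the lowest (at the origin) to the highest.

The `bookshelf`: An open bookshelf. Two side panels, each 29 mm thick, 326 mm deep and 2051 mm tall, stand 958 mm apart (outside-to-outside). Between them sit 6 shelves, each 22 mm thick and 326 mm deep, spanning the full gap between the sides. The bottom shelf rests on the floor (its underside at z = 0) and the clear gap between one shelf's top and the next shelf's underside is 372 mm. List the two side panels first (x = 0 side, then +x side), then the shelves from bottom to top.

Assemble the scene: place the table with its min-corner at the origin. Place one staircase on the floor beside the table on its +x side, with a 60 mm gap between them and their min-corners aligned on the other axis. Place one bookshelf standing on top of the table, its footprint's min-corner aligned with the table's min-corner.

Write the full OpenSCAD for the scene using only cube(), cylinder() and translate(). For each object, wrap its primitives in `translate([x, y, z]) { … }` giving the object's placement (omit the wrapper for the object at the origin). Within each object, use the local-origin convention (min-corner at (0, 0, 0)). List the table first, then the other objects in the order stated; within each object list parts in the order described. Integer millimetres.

translate([0, 0, 664]) cube([1674, 532, 44]);
translate([22, 22, 0]) cube([82, 82, 664]);
translate([1570, 22, 0]) cube([82, 82, 664]);
translate([22, 428, 0]) cube([82, 82, 664]);
translate([1570, 428, 0]) cube([82, 82, 664]);
translate([1734, 0, 0]) {
  cube([790, 234, 194]);
  translate([0, 234, 194]) cube([790, 234, 194]);
  translate([0, 468, 388]) cube([790, 234, 194]);
  translate([0, 702, 582]) cube([790, 234, 194]);
  translate([0, 936, 776]) cube([790, 234, 194]);
  translate([0, 1170, 970]) cube([790, 234, 194]);
  translate([0, 1404, 1164]) cube([790, 234, 194]);
  translate([0, 1638, 1358]) cube([790, 234, 194]);
  translate([0, 1872, 1552]) cube([790, 234, 194]);
}
translate([0, 0, 708]) {
  cube([29, 326, 2051]);
  translate([929, 0, 0]) cube([29, 326, 2051]);
  translate([29, 0, 0]) cube([900, 326, 22]);
  translate([29, 0, 394]) cube([900, 326, 22]);
  translate([29, 0, 788]) cube([900, 326, 22]);
  translate([29, 0, 1182]) cube([900, 326, 22]);
  translate([29, 0, 1576]) cube([900, 326, 22]);
  translate([29, 0, 1970]) cube([900, 326, 22]);
}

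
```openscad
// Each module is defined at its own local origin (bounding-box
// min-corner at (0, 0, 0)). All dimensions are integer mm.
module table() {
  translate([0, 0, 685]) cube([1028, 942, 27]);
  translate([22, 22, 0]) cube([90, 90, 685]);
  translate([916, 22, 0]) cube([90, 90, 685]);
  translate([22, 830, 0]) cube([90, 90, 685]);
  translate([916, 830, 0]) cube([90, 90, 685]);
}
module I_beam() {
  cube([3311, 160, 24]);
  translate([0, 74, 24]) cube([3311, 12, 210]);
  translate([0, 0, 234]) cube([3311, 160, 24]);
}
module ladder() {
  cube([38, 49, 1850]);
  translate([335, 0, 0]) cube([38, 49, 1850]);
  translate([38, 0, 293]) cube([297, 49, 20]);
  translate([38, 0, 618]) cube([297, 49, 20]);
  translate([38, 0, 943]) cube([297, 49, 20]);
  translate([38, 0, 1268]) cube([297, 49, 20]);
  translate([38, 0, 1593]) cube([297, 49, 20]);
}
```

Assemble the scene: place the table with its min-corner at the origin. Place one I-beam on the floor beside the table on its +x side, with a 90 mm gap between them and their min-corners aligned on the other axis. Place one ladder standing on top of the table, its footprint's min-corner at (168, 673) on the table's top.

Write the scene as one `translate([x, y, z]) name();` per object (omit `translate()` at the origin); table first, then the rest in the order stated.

table();
translate([1118, 0, 0]) I_beam();
translate([168, 673, 712]) ladder();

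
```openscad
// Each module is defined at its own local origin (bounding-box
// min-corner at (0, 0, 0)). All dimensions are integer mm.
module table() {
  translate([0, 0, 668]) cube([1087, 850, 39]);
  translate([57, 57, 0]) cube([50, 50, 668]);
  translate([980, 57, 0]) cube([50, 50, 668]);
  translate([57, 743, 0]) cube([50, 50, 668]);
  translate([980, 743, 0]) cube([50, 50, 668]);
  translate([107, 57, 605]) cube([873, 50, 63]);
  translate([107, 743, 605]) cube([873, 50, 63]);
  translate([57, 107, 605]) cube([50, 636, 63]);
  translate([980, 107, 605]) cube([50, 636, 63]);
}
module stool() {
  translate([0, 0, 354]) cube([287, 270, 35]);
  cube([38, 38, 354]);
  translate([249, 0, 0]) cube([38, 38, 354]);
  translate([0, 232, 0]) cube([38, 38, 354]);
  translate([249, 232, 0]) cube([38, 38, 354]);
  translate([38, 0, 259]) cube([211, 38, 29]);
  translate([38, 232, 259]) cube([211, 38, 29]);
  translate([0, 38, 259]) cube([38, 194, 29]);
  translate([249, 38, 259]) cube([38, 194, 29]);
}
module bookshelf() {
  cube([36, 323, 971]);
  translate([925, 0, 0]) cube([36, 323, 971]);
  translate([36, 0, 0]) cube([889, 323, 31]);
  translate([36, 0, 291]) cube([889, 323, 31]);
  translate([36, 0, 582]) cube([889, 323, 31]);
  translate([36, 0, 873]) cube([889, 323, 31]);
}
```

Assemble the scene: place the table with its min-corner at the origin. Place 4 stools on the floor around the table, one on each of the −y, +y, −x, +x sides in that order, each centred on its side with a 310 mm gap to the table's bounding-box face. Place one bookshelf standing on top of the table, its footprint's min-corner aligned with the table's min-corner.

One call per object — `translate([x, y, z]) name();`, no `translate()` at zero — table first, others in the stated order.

table();
translate([400, -580, 0]) stool();
translate([400, 1160, 0]) stool();
translate([-597, 290, 0]) stool();
translate([1397, 290, 0]) stool();
translate([0, 0, 707]) bookshelf();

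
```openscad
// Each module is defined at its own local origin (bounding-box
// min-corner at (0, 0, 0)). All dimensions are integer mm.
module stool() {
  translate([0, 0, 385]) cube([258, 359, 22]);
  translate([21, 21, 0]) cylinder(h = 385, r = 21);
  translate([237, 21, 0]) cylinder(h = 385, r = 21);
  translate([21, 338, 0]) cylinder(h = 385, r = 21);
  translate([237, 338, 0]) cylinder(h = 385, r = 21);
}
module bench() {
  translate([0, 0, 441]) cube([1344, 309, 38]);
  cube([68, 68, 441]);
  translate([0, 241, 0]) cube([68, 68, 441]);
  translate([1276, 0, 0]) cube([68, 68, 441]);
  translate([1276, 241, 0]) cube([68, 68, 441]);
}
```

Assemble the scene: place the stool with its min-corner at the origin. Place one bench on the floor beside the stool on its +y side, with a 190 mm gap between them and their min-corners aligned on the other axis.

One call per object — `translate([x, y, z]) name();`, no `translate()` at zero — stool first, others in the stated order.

stool();
translate([0, 549, 0]) bench();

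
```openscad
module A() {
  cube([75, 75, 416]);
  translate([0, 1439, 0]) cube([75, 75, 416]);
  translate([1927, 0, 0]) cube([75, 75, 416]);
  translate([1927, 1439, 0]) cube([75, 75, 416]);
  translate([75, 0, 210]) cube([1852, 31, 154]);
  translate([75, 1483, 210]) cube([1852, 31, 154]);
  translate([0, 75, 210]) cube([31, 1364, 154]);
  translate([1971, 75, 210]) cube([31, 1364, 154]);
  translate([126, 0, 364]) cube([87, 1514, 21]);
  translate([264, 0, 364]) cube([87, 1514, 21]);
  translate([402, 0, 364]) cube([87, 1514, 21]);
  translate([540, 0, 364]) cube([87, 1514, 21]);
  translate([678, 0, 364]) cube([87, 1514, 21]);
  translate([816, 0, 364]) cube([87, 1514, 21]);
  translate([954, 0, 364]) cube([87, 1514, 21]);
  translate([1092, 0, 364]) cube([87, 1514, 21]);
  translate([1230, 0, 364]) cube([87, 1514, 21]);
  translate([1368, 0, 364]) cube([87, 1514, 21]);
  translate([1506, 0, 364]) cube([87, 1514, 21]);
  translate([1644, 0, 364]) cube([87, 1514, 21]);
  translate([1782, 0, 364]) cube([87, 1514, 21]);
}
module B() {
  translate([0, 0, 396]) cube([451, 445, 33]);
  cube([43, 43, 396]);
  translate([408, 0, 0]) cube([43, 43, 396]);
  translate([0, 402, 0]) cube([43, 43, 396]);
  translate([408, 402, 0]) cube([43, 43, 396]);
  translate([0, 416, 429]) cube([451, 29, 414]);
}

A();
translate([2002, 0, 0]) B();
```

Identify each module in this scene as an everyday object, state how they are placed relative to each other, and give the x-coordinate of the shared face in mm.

The bed frame's +x face and the chair's −x face are both at x = 2002 mm.

A is a bed frame. B is a chair. The chair is against the bed frame's +x side, with their −y faces flush. The x-coordinate of the shared face is 2002 mm.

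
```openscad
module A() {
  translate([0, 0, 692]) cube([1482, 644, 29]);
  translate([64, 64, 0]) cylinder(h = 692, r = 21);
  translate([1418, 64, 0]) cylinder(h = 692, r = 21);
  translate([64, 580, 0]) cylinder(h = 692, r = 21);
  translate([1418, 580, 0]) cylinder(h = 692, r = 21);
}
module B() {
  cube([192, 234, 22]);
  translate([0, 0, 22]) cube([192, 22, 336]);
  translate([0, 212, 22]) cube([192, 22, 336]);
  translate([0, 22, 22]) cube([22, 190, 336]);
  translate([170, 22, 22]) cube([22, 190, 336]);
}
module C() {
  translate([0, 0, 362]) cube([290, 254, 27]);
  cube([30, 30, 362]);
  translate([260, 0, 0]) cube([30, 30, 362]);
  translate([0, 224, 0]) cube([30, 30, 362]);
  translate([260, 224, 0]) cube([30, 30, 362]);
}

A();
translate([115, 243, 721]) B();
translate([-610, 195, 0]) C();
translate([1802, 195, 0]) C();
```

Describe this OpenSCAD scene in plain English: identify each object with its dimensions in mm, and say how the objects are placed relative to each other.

A is a table: top 1482 mm (x) × 644 mm (y), 29 mm thick, upper face at z = 721 mm, on four round legs of 42 mm diameter, each leg's bounding box inset 43 mm from the nearest pair of top edges, running from z = 0 to the bottom of the top.

B is an open-topped rectangular box: outside dimensions 192×234×358 mm, with a uniform wall and base thickness of 22 mm. The base is a full 192×234 slab on the floor; four walls sit on top of the base. The front and back walls (the −y and +y sides) span the full width; the two side walls fit between them.

C is a four-legged stool. The seat is a 290×254×27 mm slab whose top surface is at z = 389 mm; four square legs, each 30×30 mm in cross-section, run from the floor (z = 0) to the underside of the seat, each flush with a corner of the seat.

The open box is on top of the table. Two stools sit around the table at the −x, +x sides.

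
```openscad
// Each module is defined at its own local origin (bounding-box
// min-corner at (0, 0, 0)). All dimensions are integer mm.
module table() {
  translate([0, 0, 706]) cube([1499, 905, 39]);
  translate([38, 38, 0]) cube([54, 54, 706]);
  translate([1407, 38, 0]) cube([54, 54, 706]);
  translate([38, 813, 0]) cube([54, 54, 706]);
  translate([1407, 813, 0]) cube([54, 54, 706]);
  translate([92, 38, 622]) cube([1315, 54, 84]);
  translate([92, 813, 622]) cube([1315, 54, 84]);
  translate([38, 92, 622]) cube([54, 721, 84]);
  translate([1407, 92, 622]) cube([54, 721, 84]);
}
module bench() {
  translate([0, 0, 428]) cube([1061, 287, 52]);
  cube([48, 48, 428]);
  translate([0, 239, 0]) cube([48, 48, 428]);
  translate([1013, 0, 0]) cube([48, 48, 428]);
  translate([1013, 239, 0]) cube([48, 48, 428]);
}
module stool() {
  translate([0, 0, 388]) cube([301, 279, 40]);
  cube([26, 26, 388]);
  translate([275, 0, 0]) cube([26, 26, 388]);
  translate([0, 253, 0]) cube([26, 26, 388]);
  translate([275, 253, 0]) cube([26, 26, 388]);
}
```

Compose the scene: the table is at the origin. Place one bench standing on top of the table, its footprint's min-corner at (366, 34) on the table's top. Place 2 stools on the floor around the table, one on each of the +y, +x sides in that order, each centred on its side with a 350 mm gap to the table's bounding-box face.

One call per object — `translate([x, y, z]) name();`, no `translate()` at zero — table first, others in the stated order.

table();
translate([366, 34, 745]) bench();
translate([599, 1255, 0]) stool();
translate([1849, 313, 0]) stool();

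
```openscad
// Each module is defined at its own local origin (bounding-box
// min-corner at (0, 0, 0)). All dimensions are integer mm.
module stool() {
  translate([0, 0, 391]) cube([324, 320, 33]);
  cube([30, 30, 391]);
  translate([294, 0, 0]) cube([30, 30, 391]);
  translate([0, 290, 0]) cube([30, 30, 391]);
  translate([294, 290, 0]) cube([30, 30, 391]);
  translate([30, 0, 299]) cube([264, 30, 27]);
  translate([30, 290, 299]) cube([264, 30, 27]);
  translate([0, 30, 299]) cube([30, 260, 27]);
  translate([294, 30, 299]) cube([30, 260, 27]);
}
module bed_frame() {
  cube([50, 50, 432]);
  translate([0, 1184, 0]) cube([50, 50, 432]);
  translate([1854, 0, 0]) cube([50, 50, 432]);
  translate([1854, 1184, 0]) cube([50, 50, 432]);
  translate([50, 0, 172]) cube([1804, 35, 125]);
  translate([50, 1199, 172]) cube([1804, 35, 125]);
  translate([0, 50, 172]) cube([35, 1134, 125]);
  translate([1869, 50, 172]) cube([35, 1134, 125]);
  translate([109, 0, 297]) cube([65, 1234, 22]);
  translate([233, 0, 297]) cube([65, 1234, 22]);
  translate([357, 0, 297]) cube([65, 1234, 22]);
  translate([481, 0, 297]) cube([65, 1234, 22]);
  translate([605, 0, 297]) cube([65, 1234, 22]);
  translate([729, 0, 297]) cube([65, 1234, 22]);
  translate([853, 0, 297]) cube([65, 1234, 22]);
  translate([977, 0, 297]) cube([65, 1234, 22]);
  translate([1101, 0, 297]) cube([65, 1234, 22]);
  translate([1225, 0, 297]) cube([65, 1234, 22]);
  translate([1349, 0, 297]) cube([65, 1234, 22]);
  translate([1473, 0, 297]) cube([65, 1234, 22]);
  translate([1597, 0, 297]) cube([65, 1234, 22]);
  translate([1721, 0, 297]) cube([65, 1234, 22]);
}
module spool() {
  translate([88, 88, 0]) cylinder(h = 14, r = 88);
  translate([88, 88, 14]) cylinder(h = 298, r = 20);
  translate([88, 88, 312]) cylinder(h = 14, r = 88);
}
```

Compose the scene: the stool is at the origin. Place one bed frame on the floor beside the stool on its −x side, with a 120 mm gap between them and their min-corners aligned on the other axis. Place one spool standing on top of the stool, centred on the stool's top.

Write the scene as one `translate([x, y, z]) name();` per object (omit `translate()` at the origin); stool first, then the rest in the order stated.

stool();
translate([-2024, 0, 0]) bed_frame();
translate([74, 72, 424]) spool();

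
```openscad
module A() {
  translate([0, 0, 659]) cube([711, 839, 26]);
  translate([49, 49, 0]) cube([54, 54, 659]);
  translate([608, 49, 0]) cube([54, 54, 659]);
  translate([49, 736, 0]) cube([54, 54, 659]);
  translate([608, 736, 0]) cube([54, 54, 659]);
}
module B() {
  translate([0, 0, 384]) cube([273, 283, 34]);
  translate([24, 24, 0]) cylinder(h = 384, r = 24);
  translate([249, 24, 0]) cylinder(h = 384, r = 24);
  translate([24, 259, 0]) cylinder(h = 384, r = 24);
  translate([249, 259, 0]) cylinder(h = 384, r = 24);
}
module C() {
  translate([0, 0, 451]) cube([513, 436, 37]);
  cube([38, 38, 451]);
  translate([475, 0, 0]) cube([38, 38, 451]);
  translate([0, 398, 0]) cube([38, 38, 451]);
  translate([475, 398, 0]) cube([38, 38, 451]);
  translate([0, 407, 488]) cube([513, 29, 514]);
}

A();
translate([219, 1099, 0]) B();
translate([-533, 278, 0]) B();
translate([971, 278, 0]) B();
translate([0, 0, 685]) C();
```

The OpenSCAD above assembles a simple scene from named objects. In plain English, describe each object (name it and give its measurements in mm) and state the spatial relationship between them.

A is a rectangular dining table. The top is 711×839×26 mm with its upper surface at z = 685 mm. It stands on four 54×54 mm square legs, each inset 49 mm from the nearest pair of top edges, running from the floor to the underside of the top.

B is a simple wooden stool: a rectangular seat 273 mm (x) by 283 mm (y), 34 mm thick, top face at z = 418 mm, on four round legs, each 48 mm in diameter. The legs rest on z = 0, each leg's axis is inset half a diameter from the nearest pair of seat edges (so the leg's bounding box is flush with the corner).

C is a chair: 513×436 mm seat, 37 mm thick, top at z = 488 mm, on four 38 mm square corner legs flush with the seat edges. A 29 mm thick backrest slab spans the full seat width, extending 514 mm above the seat top, its back face flush with the seat's +y edge.

Three stools sit around the table at the +y, −x, +x sides. The chair is on top of the table.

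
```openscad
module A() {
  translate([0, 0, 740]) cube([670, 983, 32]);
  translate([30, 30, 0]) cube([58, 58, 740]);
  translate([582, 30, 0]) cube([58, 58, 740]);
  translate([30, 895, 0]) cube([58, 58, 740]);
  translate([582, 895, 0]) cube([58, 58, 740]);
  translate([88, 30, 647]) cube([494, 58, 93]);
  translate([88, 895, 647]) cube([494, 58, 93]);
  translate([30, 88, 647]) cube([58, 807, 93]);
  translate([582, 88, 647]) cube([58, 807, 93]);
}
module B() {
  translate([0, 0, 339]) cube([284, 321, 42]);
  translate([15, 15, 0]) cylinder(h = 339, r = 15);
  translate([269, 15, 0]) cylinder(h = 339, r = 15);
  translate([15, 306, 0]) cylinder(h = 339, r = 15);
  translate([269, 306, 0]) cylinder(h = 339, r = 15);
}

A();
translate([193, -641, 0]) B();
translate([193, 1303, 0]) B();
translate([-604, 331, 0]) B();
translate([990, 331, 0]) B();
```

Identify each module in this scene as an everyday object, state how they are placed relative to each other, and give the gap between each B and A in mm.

A is a table. B is a stool. Four stools sit around the table at the −y, +y, −x, +x sides. The gap between each stool and the table is 320 mm.

Each stool's nearest face is 320 mm from the table's bounding box.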